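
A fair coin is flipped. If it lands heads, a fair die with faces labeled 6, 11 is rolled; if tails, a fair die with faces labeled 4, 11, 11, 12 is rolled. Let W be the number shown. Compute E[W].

E[W | heads] = (6+11)/2 = 17/2.
E[W | tails] = (4+11+11+12)/4 = 19/2.
E[W] = (1/2)·(17/2) + (1/2)·(19/2) = 9.

9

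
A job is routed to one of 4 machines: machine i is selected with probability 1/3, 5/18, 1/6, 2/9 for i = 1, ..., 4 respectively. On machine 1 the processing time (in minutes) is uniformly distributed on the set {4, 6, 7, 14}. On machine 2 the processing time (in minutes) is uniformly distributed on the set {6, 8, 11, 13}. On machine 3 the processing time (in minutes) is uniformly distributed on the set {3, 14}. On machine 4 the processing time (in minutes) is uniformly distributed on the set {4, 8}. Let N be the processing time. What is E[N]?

E[N | machine 1] = (4+6+7+14)/4 = 31/4.
E[N | machine 2] = (6+8+11+13)/4 = 19/2.
E[N | machine 3] = (3+14)/2 = 17/2.
E[N | machine 4] = (4+8)/2 = 6.
By the law of total expectation,
E[N] = (1/3)·(31/4) + (5/18)·(19/2) + (1/6)·(17/2) + (2/9)·(6) = 287/36.

287/36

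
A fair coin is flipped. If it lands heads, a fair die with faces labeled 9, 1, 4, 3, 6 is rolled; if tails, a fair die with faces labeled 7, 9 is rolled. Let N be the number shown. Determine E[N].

63/10

E[N | heads] = (9+1+4+3+6)/5 = 23/5.
E[N | tails] = (7+9)/2 = 8.
By the law of total expectation,
E[N] = (1/2)·(23/5) + (1/2)·(8) = 63/10.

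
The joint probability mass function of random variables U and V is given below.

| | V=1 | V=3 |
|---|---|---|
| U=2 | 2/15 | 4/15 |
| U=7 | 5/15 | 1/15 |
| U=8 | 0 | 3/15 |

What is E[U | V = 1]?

P(V = 1) = 7/15.
Σ U·P over the event = 2·(2/15) + 7·(5/15) = 13/5.
E[U | V = 1] = (13/5) / (7/15) = 39/7.

39/7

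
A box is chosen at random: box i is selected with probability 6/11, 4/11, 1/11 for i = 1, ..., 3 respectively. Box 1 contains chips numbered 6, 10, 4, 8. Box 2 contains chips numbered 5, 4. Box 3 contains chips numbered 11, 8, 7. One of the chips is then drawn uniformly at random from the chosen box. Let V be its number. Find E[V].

E[V | box 1] = (6+10+4+8)/4 = 7.
E[V | box 2] = (5+4)/2 = 9/2.
E[V | box 3] = (11+8+7)/3 = 26/3.
By the law of total expectation,
E[V] = (6/11)·(7) + (4/11)·(9/2) + (1/11)·(26/3) = 206/33.

206/33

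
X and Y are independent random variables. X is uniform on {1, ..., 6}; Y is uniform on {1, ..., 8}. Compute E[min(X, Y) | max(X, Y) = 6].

36/11

P(max(X, Y) = 6) = 11/48.
Summing min(X,Y)·P(x,y) over outcomes with max(X, Y) = 6 gives 3/4.
E[min(X, Y) | max(X, Y) = 6] = (3/4) / (11/48) = 36/11.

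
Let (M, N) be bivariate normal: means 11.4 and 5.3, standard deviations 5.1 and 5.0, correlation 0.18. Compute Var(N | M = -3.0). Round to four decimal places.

24.1900

For a bivariate normal, Var(N | M=x) = σ_N²(1 − ρ²).
Var(N | M=-3.0) = (5.0)²·(1 − (0.18)²) = 25·0.9676 = 24.1900.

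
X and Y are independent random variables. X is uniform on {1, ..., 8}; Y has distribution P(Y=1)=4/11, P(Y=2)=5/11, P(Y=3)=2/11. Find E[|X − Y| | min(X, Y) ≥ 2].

137/49

P(min(X, Y) ≥ 2) = 49/88.
Summing |X−Y|·P(x,y) over outcomes with min(X, Y) ≥ 2 gives 137/88.
E[|X − Y| | min(X, Y) ≥ 2] = (137/88) / (49/88) = 137/49.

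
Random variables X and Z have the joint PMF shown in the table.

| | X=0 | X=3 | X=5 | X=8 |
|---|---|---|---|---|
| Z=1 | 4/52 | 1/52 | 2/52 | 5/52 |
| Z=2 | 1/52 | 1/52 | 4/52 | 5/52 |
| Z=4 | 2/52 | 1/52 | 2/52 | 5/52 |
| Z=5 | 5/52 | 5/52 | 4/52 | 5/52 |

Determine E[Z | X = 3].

P(X = 3) = 2/13.
Σ Z·P over the event = 1·(1/52) + 2·(1/52) + 4·(1/52) + 5·(5/52) = 8/13.
E[Z | X = 3] = (8/13) / (2/13) = 4.

4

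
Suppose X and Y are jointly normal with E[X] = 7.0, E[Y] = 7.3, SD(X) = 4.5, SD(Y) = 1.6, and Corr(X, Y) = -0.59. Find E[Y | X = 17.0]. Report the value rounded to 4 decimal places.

The regression of Y on X has slope ρ·σ_Y/σ_X and passes through (μ_X, μ_Y).
E[Y | X=17.0] = 7.3 + (-0.59)·(1.6/4.5)·(17.0 − (7.0)) = 7.3 + (-0.20978)·(10) = 5.2022.

5.2022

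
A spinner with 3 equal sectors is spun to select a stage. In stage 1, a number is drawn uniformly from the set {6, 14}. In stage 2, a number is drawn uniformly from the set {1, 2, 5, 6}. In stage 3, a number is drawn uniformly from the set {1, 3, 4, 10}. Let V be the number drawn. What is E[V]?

6

E[V | stage 1] = (6+14)/2 = 10.
E[V | stage 2] = (1+2+5+6)/4 = 7/2.
E[V | stage 3] = (1+3+4+10)/4 = 9/2.
E[V] = (1/3)·(10) + (1/3)·(7/2) + (1/3)·(9/2) = 6.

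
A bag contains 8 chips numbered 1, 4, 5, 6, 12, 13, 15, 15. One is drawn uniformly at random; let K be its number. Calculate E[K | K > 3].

10

P(K > 3) = 7/8.
Σ over the event: 4·1/8 + 5·1/8 + 6·1/8 + 12·1/8 + 13·1/8 + 15·1/4 = 35/4.
E[K | K > 3] = (35/4) / (7/8) = 10.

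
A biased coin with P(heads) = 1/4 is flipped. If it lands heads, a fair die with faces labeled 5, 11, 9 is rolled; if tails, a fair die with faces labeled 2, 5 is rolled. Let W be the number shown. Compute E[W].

E[W | heads] = (5+11+9)/3 = 25/3.
E[W | tails] = (2+5)/2 = 7/2.
By the law of total expectation,
E[W] = (1/4)·(25/3) + (3/4)·(7/2) = 113/24.

113/24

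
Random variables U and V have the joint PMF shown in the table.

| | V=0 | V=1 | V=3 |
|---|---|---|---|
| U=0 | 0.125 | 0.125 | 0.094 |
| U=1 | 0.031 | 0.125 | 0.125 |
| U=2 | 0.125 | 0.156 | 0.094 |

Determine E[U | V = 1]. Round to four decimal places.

1.0764

P(V = 1) = 0.406.
Σ U·P over the event = 0·(0.125) + 1·(0.125) + 2·(0.156) = 0.437.
E[U | V = 1] = (0.437) / (0.406) = 1.0764.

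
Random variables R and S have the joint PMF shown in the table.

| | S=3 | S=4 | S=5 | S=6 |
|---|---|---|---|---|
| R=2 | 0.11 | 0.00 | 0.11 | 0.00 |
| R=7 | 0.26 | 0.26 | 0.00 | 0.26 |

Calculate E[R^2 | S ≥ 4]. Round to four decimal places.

P(S ≥ 4) = 0.63.
Σ R^2·P over the event = 4·(0.11) + 49·(0.26) + 49·(0.26) = 25.92.
E[R^2 | S ≥ 4] = (25.92) / (0.63) = 41.1429.

41.1429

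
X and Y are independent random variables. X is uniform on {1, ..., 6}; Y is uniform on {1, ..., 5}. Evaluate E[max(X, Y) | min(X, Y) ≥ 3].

29/6

P(min(X, Y) ≥ 3) = 2/5.
Summing max(X,Y)·P(x,y) over outcomes with min(X, Y) ≥ 3 gives 29/15.
E[max(X, Y) | min(X, Y) ≥ 3] = (29/15) / (2/5) = 29/6.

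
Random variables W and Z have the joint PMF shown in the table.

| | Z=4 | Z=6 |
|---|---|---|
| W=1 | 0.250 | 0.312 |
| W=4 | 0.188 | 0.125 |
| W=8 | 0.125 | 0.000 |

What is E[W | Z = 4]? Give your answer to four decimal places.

P(Z = 4) = 0.563.
Σ W·P over the event = 1·(0.250) + 4·(0.188) + 8·(0.125) = 2.002.
E[W | Z = 4] = (2.002) / (0.563) = 3.5560.

3.5560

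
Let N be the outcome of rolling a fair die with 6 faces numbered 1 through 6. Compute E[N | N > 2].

9/2

Given N > 2, N is equally likely to be any of {3, 4, 5, 6}.
E[N | N > 2] = (3 + 4 + 5 + 6) / 4 = 9/2.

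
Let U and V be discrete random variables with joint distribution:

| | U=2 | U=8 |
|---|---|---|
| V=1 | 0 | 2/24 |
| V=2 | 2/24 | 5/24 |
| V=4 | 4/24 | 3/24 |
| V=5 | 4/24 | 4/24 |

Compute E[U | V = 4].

32/7

P(V = 4) = 7/24.
Σ U·P over the event = 2·(4/24) + 8·(3/24) = 4/3.
E[U | V = 4] = (4/3) / (7/24) = 32/7.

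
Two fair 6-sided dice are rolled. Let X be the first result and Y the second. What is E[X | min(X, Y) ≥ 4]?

Outcomes with min(X, Y) ≥ 4: (4,4), (4,5), (4,6), (5,4), (5,5), (5,6), (6,4), (6,5), (6,6), each with probability 1/36.
E[X | min(X, Y) ≥ 4] = (4 + 4 + 4 + 5 + 5 + 5 + 6 + 6 + 6) / 9 = 5.

5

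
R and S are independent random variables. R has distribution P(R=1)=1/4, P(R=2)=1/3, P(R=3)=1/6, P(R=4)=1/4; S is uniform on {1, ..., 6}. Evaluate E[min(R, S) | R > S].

28/17

P(R > S) = 17/72.
Summing min(R,S)·P(x,y) over outcomes with R > S gives 7/18.
E[min(R, S) | R > S] = (7/18) / (17/72) = 28/17.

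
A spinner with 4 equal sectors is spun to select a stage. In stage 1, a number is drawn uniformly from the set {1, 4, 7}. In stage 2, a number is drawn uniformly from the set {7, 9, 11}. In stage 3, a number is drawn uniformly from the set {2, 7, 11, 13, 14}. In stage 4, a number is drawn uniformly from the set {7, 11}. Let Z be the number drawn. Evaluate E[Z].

157/20

E[Z | stage 1] = (1+4+7)/3 = 4.
E[Z | stage 2] = (7+9+11)/3 = 9.
E[Z | stage 3] = (2+7+11+13+14)/5 = 47/5.
E[Z | stage 4] = (7+11)/2 = 9.
E[Z] = (1/4)·(4) + (1/4)·(9) + (1/4)·(47/5) + (1/4)·(9) = 157/20.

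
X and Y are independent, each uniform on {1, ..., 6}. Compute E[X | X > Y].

14/3

P(X > Y) = 5/12.
Summing X·P(x,y) over outcomes with X > Y gives 35/18.
E[X | X > Y] = (35/18) / (5/12) = 14/3.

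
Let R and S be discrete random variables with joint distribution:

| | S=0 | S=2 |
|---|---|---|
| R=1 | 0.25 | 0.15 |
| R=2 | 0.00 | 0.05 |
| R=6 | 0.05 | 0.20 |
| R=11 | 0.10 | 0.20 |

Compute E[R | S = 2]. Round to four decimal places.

6.0833

P(S = 2) = 0.60.
Summing R·P(R=x,S=y) over the conditioning event gives 3.65.
E[R | S = 2] = (3.65) / (0.60) = 6.0833.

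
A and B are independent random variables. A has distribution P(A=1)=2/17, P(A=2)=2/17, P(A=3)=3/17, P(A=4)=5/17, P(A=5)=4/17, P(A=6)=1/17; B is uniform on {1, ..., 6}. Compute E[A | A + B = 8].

P(A + B = 8) = 5/34.
Summing A·P(x,y) over outcomes with A + B = 8 gives 59/102.
E[A | A + B = 8] = (59/102) / (5/34) = 59/15.

59/15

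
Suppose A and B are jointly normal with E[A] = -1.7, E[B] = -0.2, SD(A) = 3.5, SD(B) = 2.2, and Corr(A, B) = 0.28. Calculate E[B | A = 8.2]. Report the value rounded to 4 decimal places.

1.5424

For a bivariate normal, E[B | A=x] = μ_B + ρ·(σ_B/σ_A)·(x − μ_A).
E[B | A=8.2] = -0.2 + (0.28)·(2.2/3.5)·(8.2 − (-1.7)) = -0.2 + (0.176)·(9.9) = 1.5424.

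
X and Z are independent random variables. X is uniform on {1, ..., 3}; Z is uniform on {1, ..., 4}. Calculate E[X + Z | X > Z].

Outcomes with X > Z: (2,1), (3,1), (3,2), each with probability 1/12.
E[X + Z | X > Z] = (3 + 4 + 5) / 3 = 4.

4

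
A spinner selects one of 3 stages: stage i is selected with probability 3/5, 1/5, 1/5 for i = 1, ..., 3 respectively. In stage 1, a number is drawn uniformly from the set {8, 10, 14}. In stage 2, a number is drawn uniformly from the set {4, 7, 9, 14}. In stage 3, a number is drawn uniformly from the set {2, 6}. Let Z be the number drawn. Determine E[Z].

89/10

E[Z | stage 1] = (8+10+14)/3 = 32/3.
E[Z | stage 2] = (4+7+9+14)/4 = 17/2.
E[Z | stage 3] = (2+6)/2 = 4.
By the law of total expectation,
E[Z] = (3/5)·(32/3) + (1/5)·(17/2) + (1/5)·(4) = 89/10.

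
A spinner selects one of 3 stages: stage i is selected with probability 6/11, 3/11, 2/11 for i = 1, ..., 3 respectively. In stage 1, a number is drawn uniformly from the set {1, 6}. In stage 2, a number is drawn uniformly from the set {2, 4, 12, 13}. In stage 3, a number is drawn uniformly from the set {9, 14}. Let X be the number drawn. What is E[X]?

E[X | stage 1] = (1+6)/2 = 7/2.
E[X | stage 2] = (2+4+12+13)/4 = 31/4.
E[X | stage 3] = (9+14)/2 = 23/2.
E[X] = (6/11)·(7/2) + (3/11)·(31/4) + (2/11)·(23/2) = 269/44.

269/44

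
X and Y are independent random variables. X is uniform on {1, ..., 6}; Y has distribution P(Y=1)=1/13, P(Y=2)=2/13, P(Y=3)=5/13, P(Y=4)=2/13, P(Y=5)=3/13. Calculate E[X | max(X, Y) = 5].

P(max(X, Y) = 5) = 25/78.
Summing X·P(x,y) over outcomes with max(X, Y) = 5 gives 95/78.
E[X | max(X, Y) = 5] = (95/78) / (25/78) = 19/5.

19/5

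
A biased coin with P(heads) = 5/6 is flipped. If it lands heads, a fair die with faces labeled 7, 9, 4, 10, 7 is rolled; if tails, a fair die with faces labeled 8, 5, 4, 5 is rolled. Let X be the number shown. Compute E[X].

E[X | heads] = (7+9+4+10+7)/5 = 37/5.
E[X | tails] = (8+5+4+5)/4 = 11/2.
By the law of total expectation,
E[X] = (5/6)·(37/5) + (1/6)·(11/2) = 85/12.

85/12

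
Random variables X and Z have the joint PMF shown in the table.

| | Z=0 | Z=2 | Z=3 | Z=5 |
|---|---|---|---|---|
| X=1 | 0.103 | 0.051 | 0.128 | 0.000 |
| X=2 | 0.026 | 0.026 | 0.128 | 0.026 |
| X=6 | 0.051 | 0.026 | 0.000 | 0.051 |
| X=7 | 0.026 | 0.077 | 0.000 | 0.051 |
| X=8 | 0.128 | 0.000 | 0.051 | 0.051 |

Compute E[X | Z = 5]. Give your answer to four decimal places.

P(Z = 5) = 0.179.
Σ X·P over the event = 2·(0.026) + 6·(0.051) + 7·(0.051) + 8·(0.051) = 1.123.
E[X | Z = 5] = (1.123) / (0.179) = 6.2737.

6.2737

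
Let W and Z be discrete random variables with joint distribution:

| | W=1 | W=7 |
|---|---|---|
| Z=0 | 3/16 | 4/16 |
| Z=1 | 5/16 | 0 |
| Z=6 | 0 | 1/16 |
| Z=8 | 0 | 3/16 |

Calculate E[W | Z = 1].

P(Z = 1) = 5/16.
Σ W·P over the event = 1·(5/16) = 5/16.
E[W | Z = 1] = (5/16) / (5/16) = 1.

1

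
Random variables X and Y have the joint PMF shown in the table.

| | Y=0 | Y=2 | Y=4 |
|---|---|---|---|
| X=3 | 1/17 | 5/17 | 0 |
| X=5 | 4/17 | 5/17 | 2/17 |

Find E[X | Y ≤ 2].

21/5

P(Y ≤ 2) = 15/17.
Σ X·P over the event = 3·(1/17) + 3·(5/17) + 5·(4/17) + 5·(5/17) = 63/17.
E[X | Y ≤ 2] = (63/17) / (15/17) = 21/5.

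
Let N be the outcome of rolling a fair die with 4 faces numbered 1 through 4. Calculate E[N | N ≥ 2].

Given N ≥ 2, N is equally likely to be any of {2, 3, 4}.
E[N | N ≥ 2] = (2 + 3 + 4) / 3 = 3.

3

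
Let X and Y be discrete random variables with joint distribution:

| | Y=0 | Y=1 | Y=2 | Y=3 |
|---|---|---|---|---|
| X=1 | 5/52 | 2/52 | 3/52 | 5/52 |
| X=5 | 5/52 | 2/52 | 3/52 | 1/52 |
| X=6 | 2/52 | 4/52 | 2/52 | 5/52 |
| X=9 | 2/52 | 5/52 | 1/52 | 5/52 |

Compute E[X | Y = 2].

P(Y = 2) = 9/52.
Summing X·P(X=x,Y=y) over the conditioning event gives 3/4.
E[X | Y = 2] = (3/4) / (9/52) = 13/3.

13/3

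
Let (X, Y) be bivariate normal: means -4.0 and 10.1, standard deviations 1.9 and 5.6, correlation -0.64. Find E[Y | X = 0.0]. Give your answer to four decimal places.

2.5547

The regression of Y on X has slope ρ·σ_Y/σ_X and passes through (μ_X, μ_Y).
E[Y | X=0.0] = 10.1 + (-0.64)·(5.6/1.9)·(0.0 − (-4.0)) = 10.1 + (-1.88632)·(4) = 2.5547.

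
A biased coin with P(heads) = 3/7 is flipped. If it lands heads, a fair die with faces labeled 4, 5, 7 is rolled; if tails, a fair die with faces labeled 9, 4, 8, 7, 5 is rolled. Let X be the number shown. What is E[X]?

E[X | heads] = (4+5+7)/3 = 16/3.
E[X | tails] = (9+4+8+7+5)/5 = 33/5.
E[X] = (3/7)·(16/3) + (4/7)·(33/5) = 212/35.

212/35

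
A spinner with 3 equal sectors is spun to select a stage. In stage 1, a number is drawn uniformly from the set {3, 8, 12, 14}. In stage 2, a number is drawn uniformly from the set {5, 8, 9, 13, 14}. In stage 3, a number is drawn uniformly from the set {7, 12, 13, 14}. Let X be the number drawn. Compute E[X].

611/60

E[X | stage 1] = (3+8+12+14)/4 = 37/4.
E[X | stage 2] = (5+8+9+13+14)/5 = 49/5.
E[X | stage 3] = (7+12+13+14)/4 = 23/2.
E[X] = (1/3)·(37/4) + (1/3)·(49/5) + (1/3)·(23/2) = 611/60.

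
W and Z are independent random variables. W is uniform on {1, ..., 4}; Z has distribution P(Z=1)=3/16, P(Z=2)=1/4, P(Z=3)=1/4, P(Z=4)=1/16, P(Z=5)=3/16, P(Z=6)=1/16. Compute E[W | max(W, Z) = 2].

18/11

P(max(W, Z) = 2) = 11/64.
Summing W·P(x,y) over outcomes with max(W, Z) = 2 gives 9/32.
E[W | max(W, Z) = 2] = (9/32) / (11/64) = 18/11.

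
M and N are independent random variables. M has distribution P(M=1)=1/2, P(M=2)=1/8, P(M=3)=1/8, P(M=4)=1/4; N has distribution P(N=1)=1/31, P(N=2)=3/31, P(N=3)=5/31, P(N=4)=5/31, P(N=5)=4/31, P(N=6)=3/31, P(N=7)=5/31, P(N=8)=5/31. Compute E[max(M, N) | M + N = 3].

P(M + N = 3) = 13/248.
Summing max(M,N)·P(x,y) over outcomes with M + N = 3 gives 13/124.
E[max(M, N) | M + N = 3] = (13/124) / (13/248) = 2.

2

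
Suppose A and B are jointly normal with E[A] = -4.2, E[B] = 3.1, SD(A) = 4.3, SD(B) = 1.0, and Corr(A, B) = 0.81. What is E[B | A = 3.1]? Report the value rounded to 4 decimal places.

4.4751

The regression of B on A has slope ρ·σ_B/σ_A and passes through (μ_A, μ_B).
E[B | A=3.1] = 3.1 + (0.81)·(1.0/4.3)·(3.1 − (-4.2)) = 3.1 + (0.18837)·(7.3) = 4.4751.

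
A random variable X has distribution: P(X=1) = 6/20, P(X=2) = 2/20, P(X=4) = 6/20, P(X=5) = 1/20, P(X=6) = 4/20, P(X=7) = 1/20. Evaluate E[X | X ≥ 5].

P(X ≥ 5) = 3/10.
Σ over the event: 5·1/20 + 6·1/5 + 7·1/20 = 9/5.
E[X | X ≥ 5] = (9/5) / (3/10) = 6.

6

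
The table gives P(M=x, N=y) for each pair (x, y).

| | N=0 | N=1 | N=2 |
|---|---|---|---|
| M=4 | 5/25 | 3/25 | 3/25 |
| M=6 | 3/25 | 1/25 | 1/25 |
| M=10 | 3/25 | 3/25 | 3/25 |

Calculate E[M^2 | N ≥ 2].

P(N ≥ 2) = 7/25.
Σ M^2·P over the event = 16·(3/25) + 36·(1/25) + 100·(3/25) = 384/25.
E[M^2 | N ≥ 2] = (384/25) / (7/25) = 384/7.

384/7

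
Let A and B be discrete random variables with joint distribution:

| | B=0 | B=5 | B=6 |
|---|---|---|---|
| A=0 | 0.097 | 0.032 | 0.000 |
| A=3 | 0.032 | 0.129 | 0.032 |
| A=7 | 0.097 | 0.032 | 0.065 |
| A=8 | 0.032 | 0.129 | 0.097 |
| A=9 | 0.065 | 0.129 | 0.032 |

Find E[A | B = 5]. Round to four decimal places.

6.2173

P(B = 5) = 0.451.
Summing A·P(A=x,B=y) over the conditioning event gives 2.804.
E[A | B = 5] = (2.804) / (0.451) = 6.2173.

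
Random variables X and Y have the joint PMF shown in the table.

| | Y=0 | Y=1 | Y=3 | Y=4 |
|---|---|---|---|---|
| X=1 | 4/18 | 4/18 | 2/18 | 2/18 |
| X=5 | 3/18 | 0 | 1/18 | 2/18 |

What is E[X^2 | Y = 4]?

13

P(Y = 4) = 2/9.
Σ X^2·P over the event = 1·(2/18) + 25·(2/18) = 26/9.
E[X^2 | Y = 4] = (26/9) / (2/9) = 13.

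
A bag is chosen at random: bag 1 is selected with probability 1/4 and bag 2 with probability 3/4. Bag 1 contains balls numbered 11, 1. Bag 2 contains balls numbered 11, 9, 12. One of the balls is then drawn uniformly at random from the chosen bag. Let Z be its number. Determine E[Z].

19/2

E[Z | bag 1] = (11+1)/2 = 6.
E[Z | bag 2] = (11+9+12)/3 = 32/3.
E[Z] = (1/4)·(6) + (3/4)·(32/3) = 19/2.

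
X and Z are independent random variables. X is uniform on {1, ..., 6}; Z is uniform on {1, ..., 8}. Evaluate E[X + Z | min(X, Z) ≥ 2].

9

P(min(X, Z) ≥ 2) = 35/48.
Summing (X+Z)·P(x,y) over outcomes with min(X, Z) ≥ 2 gives 105/16.
E[X + Z | min(X, Z) ≥ 2] = (105/16) / (35/48) = 9.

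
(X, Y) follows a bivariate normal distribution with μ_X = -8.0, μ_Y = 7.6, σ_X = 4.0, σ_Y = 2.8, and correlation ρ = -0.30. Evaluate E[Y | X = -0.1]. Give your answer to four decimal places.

5.9410

For a bivariate normal, E[Y | X=x] = μ_Y + ρ·(σ_Y/σ_X)·(x − μ_X).
E[Y | X=-0.1] = 7.6 + (-0.30)·(2.8/4.0)·(-0.1 − (-8.0)) = 7.6 + (-0.21)·(7.9) = 5.9410.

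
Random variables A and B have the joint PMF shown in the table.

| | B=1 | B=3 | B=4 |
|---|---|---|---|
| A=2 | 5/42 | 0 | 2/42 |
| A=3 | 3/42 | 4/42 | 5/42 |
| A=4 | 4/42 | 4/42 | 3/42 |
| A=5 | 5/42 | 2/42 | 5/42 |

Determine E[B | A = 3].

P(A = 3) = 2/7.
Σ B·P over the event = 1·(3/42) + 3·(4/42) + 4·(5/42) = 5/6.
E[B | A = 3] = (5/6) / (2/7) = 35/12.

35/12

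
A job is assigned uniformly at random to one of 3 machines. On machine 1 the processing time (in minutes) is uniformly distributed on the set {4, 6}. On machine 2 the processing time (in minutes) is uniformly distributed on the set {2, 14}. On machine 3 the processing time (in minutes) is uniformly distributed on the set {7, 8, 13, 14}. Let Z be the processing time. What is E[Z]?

47/6

E[Z | machine 1] = (4+6)/2 = 5.
E[Z | machine 2] = (2+14)/2 = 8.
E[Z | machine 3] = (7+8+13+14)/4 = 21/2.
By the law of total expectation,
E[Z] = (1/3)·(5) + (1/3)·(8) + (1/3)·(21/2) = 47/6.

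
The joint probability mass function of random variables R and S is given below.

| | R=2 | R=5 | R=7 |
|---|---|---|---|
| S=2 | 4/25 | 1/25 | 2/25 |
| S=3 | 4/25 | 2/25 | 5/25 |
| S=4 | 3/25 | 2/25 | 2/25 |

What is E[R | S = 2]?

27/7

P(S = 2) = 7/25.
Σ R·P over the event = 2·(4/25) + 5·(1/25) + 7·(2/25) = 27/25.
E[R | S = 2] = (27/25) / (7/25) = 27/7.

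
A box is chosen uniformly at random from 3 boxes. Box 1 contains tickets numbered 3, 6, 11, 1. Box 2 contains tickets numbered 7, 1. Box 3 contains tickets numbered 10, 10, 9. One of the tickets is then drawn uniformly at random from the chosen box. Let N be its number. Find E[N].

E[N | box 1] = (3+6+11+1)/4 = 21/4.
E[N | box 2] = (7+1)/2 = 4.
E[N | box 3] = (10+10+9)/3 = 29/3.
By the law of total expectation,
E[N] = (1/3)·(21/4) + (1/3)·(4) + (1/3)·(29/3) = 227/36.

227/36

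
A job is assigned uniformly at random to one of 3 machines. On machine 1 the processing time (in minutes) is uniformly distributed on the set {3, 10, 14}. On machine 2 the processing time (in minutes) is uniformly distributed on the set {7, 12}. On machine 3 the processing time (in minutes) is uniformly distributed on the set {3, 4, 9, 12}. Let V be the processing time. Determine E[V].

E[V | machine 1] = (3+10+14)/3 = 9.
E[V | machine 2] = (7+12)/2 = 19/2.
E[V | machine 3] = (3+4+9+12)/4 = 7.
E[V] = (1/3)·(9) + (1/3)·(19/2) + (1/3)·(7) = 17/2.

17/2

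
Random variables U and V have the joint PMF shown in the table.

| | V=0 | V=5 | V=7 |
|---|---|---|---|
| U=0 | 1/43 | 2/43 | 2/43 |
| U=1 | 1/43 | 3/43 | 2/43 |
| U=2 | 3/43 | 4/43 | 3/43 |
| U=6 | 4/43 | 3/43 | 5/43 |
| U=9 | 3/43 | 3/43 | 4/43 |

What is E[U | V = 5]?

56/15

P(V = 5) = 15/43.
Σ U·P over the event = 0·(2/43) + 1·(3/43) + 2·(4/43) + 6·(3/43) + 9·(3/43) = 56/43.
E[U | V = 5] = (56/43) / (15/43) = 56/15.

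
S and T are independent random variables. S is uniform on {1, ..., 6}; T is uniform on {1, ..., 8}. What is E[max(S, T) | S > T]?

P(S > T) = 5/16.
Summing max(S,T)·P(x,y) over outcomes with S > T gives 35/24.
E[max(S, T) | S > T] = (35/24) / (5/16) = 14/3.

14/3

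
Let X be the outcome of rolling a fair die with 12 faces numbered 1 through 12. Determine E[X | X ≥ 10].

Given X ≥ 10, X is equally likely to be any of {10, 11, 12}.
E[X | X ≥ 10] = (10 + 11 + 12) / 3 = 11.

11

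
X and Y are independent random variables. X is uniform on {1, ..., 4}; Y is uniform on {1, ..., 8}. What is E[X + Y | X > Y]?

Outcomes with X > Y: (2,1), (3,1), (3,2), (4,1), (4,2), (4,3), each with probability 1/32.
E[X + Y | X > Y] = (3 + 4 + 5 + 5 + 6 + 7) / 6 = 5.

5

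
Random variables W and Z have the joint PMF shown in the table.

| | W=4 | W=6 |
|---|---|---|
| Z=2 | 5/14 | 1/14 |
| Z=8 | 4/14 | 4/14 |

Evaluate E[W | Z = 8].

5

P(Z = 8) = 4/7.
Σ W·P over the event = 4·(4/14) + 6·(4/14) = 20/7.
E[W | Z = 8] = (20/7) / (4/7) = 5.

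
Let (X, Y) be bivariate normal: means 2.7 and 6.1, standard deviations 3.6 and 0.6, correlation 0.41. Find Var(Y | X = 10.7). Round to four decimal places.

0.2995

Var(Y | X=x) = (1 − ρ²)·σ_Y².
Var(Y | X=10.7) = (0.6)²·(1 − (0.41)²) = 0.36·0.8319 = 0.2995.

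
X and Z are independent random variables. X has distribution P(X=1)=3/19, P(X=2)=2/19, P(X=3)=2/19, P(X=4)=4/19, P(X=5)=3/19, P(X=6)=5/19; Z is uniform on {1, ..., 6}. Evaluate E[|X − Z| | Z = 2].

42/19

P(Z = 2) = 1/6.
Summing |X−Z|·P(x,y) over outcomes with Z = 2 gives 7/19.
E[|X − Z| | Z = 2] = (7/19) / (1/6) = 42/19.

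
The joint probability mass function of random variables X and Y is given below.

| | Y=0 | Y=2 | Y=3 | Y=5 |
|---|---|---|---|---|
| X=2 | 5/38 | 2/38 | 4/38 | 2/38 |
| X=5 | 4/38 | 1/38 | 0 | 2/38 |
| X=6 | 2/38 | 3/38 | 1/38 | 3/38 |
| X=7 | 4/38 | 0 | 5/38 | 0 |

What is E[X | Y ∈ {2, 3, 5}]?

108/23

P(Y ∈ {2, 3, 5}) = 23/38.
Summing X·P(X=x,Y=y) over the conditioning event gives 54/19.
E[X | Y ∈ {2, 3, 5}] = (54/19) / (23/38) = 108/23.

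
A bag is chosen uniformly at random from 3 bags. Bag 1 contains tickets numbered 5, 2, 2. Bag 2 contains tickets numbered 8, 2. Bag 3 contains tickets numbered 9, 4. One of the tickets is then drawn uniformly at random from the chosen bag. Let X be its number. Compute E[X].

29/6

E[X | bag 1] = (5+2+2)/3 = 3.
E[X | bag 2] = (8+2)/2 = 5.
E[X | bag 3] = (9+4)/2 = 13/2.
E[X] = (1/3)·(3) + (1/3)·(5) + (1/3)·(13/2) = 29/6.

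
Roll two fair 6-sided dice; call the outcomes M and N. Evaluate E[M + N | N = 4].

Outcomes with N = 4: (1,4), (2,4), (3,4), (4,4), (5,4), (6,4), each with probability 1/36.
E[M + N | N = 4] = (5 + 6 + 7 + 8 + 9 + 10) / 6 = 15/2.

15/2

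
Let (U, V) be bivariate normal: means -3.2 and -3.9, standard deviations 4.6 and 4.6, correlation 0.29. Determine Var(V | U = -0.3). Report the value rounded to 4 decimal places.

19.3804

Var(V | U=x) = (1 − ρ²)·σ_V².
Var(V | U=-0.3) = (4.6)²·(1 − (0.29)²) = 21.16·0.9159 = 19.3804.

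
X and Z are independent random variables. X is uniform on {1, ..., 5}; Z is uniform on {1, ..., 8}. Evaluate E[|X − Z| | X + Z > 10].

Outcomes with X + Z > 10: (3,8), (4,7), (4,8), (5,6), (5,7), (5,8), each with probability 1/40.
E[|X − Z| | X + Z > 10] = (5 + 3 + 4 + 1 + 2 + 3) / 6 = 3.

3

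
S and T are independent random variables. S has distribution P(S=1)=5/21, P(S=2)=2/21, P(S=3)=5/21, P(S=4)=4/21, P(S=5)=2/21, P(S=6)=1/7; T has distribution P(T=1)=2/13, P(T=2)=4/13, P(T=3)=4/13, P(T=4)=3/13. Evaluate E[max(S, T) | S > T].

P(S > T) = 139/273.
Summing max(S,T)·P(x,y) over outcomes with S > T gives 622/273.
E[max(S, T) | S > T] = (622/273) / (139/273) = 622/139.

622/139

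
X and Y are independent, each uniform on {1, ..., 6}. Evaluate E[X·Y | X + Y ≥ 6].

P(X + Y ≥ 6) = 13/18.
Summing XY·P(x,y) over outcomes with X + Y ≥ 6 gives 203/18.
E[X·Y | X + Y ≥ 6] = (203/18) / (13/18) = 203/13.

203/13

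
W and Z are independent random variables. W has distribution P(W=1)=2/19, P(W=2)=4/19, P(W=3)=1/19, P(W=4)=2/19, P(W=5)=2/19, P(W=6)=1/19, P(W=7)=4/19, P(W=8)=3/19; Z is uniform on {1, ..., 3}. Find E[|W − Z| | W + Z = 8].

P(W + Z = 8) = 7/57.
Summing |W−Z|·P(x,y) over outcomes with W + Z = 8 gives 32/57.
E[|W − Z| | W + Z = 8] = (32/57) / (7/57) = 32/7.

32/7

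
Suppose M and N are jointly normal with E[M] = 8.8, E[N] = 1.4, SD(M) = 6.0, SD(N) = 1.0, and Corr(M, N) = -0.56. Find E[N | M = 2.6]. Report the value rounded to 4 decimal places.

1.9787

For a bivariate normal, E[N | M=x] = μ_N + ρ·(σ_N/σ_M)·(x − μ_M).
E[N | M=2.6] = 1.4 + (-0.56)·(1.0/6.0)·(2.6 − (8.8)) = 1.4 + (-0.093333)·(-6.2) = 1.9787.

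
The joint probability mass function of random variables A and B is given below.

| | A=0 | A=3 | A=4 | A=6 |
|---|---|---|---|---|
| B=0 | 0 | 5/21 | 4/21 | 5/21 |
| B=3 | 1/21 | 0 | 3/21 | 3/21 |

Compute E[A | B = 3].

30/7

P(B = 3) = 1/3.
Summing A·P(A=x,B=y) over the conditioning event gives 10/7.
E[A | B = 3] = (10/7) / (1/3) = 30/7.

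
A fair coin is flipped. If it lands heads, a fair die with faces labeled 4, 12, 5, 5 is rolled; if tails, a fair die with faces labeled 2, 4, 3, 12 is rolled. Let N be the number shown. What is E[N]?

E[N | heads] = (4+12+5+5)/4 = 13/2.
E[N | tails] = (2+4+3+12)/4 = 21/4.
E[N] = (1/2)·(13/2) + (1/2)·(21/4) = 47/8.

47/8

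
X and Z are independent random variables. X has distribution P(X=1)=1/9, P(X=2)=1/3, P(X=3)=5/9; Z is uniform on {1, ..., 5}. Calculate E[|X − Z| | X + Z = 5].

11/9

P(X + Z = 5) = 1/5.
Summing |X−Z|·P(x,y) over outcomes with X + Z = 5 gives 11/45.
E[|X − Z| | X + Z = 5] = (11/45) / (1/5) = 11/9.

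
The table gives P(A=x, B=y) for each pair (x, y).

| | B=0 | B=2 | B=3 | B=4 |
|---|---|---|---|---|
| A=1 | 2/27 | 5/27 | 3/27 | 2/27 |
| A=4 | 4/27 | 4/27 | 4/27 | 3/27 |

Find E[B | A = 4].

32/15

P(A = 4) = 5/9.
Σ B·P over the event = 0·(4/27) + 2·(4/27) + 3·(4/27) + 4·(3/27) = 32/27.
E[B | A = 4] = (32/27) / (5/9) = 32/15.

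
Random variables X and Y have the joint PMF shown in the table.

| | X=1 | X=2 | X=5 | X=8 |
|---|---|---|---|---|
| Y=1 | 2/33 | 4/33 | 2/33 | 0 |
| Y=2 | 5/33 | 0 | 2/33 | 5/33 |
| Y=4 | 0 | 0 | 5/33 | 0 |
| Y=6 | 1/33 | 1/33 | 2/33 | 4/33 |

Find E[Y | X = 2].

P(X = 2) = 5/33.
Σ Y·P over the event = 1·(4/33) + 6·(1/33) = 10/33.
E[Y | X = 2] = (10/33) / (5/33) = 2.

2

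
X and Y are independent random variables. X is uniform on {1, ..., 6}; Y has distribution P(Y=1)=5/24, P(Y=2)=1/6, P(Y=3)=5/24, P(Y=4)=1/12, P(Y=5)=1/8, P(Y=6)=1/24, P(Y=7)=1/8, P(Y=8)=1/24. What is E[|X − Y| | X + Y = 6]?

P(X + Y = 6) = 19/144.
Summing |X−Y|·P(x,y) over outcomes with X + Y = 6 gives 11/36.
E[|X − Y| | X + Y = 6] = (11/36) / (19/144) = 44/19.

44/19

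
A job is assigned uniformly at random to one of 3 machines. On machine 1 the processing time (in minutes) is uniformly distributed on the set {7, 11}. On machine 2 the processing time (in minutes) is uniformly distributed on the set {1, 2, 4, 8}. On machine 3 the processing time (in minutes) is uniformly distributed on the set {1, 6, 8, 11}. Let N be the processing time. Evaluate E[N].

E[N | machine 1] = (7+11)/2 = 9.
E[N | machine 2] = (1+2+4+8)/4 = 15/4.
E[N | machine 3] = (1+6+8+11)/4 = 13/2.
By the law of total expectation,
E[N] = (1/3)·(9) + (1/3)·(15/4) + (1/3)·(13/2) = 77/12.

77/12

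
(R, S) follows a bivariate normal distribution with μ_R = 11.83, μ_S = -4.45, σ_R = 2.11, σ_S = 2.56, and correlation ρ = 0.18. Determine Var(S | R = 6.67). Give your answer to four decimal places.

6.3413

The conditional variance in a bivariate normal is σ_S²(1 − ρ²), independent of x.
Var(S | R=6.67) = (2.56)²·(1 − (0.18)²) = 6.5536·0.9676 = 6.3413.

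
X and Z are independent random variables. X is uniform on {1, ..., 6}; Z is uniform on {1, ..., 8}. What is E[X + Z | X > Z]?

7

P(X > Z) = 5/16.
Summing (X+Z)·P(x,y) over outcomes with X > Z gives 35/16.
E[X + Z | X > Z] = (35/16) / (5/16) = 7.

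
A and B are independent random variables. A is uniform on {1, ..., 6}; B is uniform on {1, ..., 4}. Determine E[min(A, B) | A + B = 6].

Outcomes with A + B = 6: (2,4), (3,3), (4,2), (5,1), each with probability 1/24.
E[min(A, B) | A + B = 6] = (2 + 3 + 2 + 1) / 4 = 2.

2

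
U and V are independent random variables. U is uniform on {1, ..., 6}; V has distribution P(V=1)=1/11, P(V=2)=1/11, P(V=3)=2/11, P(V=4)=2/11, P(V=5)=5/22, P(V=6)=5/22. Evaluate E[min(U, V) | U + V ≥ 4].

365/126

P(U + V ≥ 4) = 21/22.
Summing min(U,V)·P(x,y) over outcomes with U + V ≥ 4 gives 365/132.
E[min(U, V) | U + V ≥ 4] = (365/132) / (21/22) = 365/126.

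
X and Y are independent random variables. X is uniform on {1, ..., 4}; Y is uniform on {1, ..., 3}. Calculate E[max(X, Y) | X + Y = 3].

2

Outcomes with X + Y = 3: (1,2), (2,1), each with probability 1/12.
E[max(X, Y) | X + Y = 3] = (2 + 2) / 2 = 2.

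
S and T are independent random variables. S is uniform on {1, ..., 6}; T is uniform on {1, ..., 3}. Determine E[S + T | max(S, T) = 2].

10/3

Outcomes with max(S, T) = 2: (1,2), (2,1), (2,2), each with probability 1/18.
E[S + T | max(S, T) = 2] = (3 + 3 + 4) / 3 = 10/3.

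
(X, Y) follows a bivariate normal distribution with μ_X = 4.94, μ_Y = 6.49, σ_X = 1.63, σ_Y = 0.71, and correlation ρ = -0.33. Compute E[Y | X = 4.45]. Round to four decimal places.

The regression of Y on X has slope ρ·σ_Y/σ_X and passes through (μ_X, μ_Y).
E[Y | X=4.45] = 6.49 + (-0.33)·(0.71/1.63)·(4.45 − (4.94)) = 6.49 + (-0.14374)·(-0.49) = 6.5604.

6.5604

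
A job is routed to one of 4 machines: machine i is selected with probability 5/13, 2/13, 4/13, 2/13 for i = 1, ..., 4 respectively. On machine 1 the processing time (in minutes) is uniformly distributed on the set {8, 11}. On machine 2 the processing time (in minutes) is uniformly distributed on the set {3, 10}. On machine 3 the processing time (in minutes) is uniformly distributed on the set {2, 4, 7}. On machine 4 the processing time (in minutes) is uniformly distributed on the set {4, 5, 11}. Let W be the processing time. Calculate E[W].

547/78

E[W | machine 1] = (8+11)/2 = 19/2.
E[W | machine 2] = (3+10)/2 = 13/2.
E[W | machine 3] = (2+4+7)/3 = 13/3.
E[W | machine 4] = (4+5+11)/3 = 20/3.
By the law of total expectation,
E[W] = (5/13)·(19/2) + (2/13)·(13/2) + (4/13)·(13/3) + (2/13)·(20/3) = 547/78.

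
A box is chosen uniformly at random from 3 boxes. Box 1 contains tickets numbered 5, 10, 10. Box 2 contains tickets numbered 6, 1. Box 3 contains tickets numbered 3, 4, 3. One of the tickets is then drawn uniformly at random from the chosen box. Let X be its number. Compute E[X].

91/18

E[X | box 1] = (5+10+10)/3 = 25/3.
E[X | box 2] = (6+1)/2 = 7/2.
E[X | box 3] = (3+4+3)/3 = 10/3.
E[X] = (1/3)·(25/3) + (1/3)·(7/2) + (1/3)·(10/3) = 91/18.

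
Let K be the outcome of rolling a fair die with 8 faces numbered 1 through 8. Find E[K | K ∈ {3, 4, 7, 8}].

11/2

P(K ∈ {3, 4, 7, 8}) = 1/2.
Σ over the event: 3·1/8 + 4·1/8 + 7·1/8 + 8·1/8 = 11/4.
E[K | K ∈ {3, 4, 7, 8}] = (11/4) / (1/2) = 11/2.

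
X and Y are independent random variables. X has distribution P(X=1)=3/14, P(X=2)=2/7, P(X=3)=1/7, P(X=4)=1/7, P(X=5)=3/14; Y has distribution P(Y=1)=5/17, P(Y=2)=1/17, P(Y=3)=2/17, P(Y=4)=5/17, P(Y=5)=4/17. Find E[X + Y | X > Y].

494/87

P(X > Y) = 87/238.
Summing (X+Y)·P(x,y) over outcomes with X > Y gives 247/119.
E[X + Y | X > Y] = (247/119) / (87/238) = 494/87.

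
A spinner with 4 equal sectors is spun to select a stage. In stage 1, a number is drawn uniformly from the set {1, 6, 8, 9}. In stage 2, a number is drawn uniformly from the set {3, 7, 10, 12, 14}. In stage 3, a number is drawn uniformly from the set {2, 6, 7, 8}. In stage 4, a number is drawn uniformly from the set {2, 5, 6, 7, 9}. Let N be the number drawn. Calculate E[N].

E[N | stage 1] = (1+6+8+9)/4 = 6.
E[N | stage 2] = (3+7+10+12+14)/5 = 46/5.
E[N | stage 3] = (2+6+7+8)/4 = 23/4.
E[N | stage 4] = (2+5+6+7+9)/5 = 29/5.
By the law of total expectation,
E[N] = (1/4)·(6) + (1/4)·(46/5) + (1/4)·(23/4) + (1/4)·(29/5) = 107/16.

107/16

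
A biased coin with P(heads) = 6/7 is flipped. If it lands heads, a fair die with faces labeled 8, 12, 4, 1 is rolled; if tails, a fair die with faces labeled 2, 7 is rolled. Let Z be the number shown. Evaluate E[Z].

E[Z | heads] = (8+12+4+1)/4 = 25/4.
E[Z | tails] = (2+7)/2 = 9/2.
E[Z] = (6/7)·(25/4) + (1/7)·(9/2) = 6.

6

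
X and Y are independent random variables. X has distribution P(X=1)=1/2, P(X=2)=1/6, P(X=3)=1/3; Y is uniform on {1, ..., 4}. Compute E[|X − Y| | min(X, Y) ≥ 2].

7/9

P(min(X, Y) ≥ 2) = 3/8.
Summing |X−Y|·P(x,y) over outcomes with min(X, Y) ≥ 2 gives 7/24.
E[|X − Y| | min(X, Y) ≥ 2] = (7/24) / (3/8) = 7/9.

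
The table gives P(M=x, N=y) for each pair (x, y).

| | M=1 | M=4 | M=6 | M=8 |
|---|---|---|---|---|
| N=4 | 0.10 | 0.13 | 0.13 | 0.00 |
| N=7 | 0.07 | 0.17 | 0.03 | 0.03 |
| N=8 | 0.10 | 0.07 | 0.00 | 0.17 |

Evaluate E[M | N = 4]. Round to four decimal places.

P(N = 4) = 0.36.
Σ M·P over the event = 1·(0.10) + 4·(0.13) + 6·(0.13) = 1.40.
E[M | N = 4] = (1.40) / (0.36) = 3.8889.

3.8889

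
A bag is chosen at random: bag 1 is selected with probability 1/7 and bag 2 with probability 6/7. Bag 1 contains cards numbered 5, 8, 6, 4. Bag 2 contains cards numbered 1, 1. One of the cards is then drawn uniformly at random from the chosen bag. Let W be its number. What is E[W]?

47/28

E[W | bag 1] = (5+8+6+4)/4 = 23/4.
E[W | bag 2] = (1+1)/2 = 1.
E[W] = (1/7)·(23/4) + (6/7)·(1) = 47/28.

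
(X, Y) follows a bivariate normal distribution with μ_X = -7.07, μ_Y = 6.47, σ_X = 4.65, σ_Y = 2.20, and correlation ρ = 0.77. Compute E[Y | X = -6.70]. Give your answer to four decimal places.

E[Y | X=x] = μ_Y + ρ(σ_Y/σ_X)(x − μ_X) for jointly normal variables.
E[Y | X=-6.70] = 6.47 + (0.77)·(2.20/4.65)·(-6.70 − (-7.07)) = 6.47 + (0.3643)·(0.37) = 6.6048.

6.6048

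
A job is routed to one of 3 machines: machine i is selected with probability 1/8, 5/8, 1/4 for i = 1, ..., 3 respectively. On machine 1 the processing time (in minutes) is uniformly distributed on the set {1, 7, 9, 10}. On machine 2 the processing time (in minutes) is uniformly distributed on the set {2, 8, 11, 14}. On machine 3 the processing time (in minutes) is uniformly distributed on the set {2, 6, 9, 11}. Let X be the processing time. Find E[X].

E[X | machine 1] = (1+7+9+10)/4 = 27/4.
E[X | machine 2] = (2+8+11+14)/4 = 35/4.
E[X | machine 3] = (2+6+9+11)/4 = 7.
E[X] = (1/8)·(27/4) + (5/8)·(35/4) + (1/4)·(7) = 129/16.

129/16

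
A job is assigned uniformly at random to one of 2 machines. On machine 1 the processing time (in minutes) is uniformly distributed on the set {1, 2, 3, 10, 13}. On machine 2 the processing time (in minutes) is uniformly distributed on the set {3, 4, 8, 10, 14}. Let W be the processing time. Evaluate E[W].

E[W | machine 1] = (1+2+3+10+13)/5 = 29/5.
E[W | machine 2] = (3+4+8+10+14)/5 = 39/5.
E[W] = (1/2)·(29/5) + (1/2)·(39/5) = 34/5.

34/5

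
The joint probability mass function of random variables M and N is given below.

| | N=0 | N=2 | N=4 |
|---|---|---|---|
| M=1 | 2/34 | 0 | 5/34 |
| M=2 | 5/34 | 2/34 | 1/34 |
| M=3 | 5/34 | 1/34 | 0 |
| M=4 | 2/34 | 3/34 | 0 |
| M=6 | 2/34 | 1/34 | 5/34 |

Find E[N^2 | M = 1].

P(M = 1) = 7/34.
Σ N^2·P over the event = 0·(2/34) + 16·(5/34) = 40/17.
E[N^2 | M = 1] = (40/17) / (7/34) = 80/7.

80/7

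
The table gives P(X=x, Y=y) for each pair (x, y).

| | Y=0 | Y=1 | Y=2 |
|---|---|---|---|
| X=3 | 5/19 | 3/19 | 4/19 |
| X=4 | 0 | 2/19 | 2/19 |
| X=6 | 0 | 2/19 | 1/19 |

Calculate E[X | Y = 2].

26/7

P(Y = 2) = 7/19.
Σ X·P over the event = 3·(4/19) + 4·(2/19) + 6·(1/19) = 26/19.
E[X | Y = 2] = (26/19) / (7/19) = 26/7.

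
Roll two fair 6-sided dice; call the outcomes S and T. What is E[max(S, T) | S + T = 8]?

Outcomes with S + T = 8: (2,6), (3,5), (4,4), (5,3), (6,2), each with probability 1/36.
E[max(S, T) | S + T = 8] = (6 + 5 + 4 + 5 + 6) / 5 = 26/5.

26/5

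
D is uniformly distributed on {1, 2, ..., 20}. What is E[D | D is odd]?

10

Given D is odd, D is equally likely to be any of {1, 3, 5, 7, 9, 11, 13, 15, 17, 19}.
E[D | D is odd] = (1 + 3 + 5 + 7 + 9 + 11 + 13 + 15 + 17 + 19) / 10 = 10.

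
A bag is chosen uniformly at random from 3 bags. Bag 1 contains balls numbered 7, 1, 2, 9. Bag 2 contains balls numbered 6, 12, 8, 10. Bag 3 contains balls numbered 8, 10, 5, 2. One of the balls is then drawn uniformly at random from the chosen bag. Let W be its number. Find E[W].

20/3

E[W | bag 1] = (7+1+2+9)/4 = 19/4.
E[W | bag 2] = (6+12+8+10)/4 = 9.
E[W | bag 3] = (8+10+5+2)/4 = 25/4.
E[W] = (1/3)·(19/4) + (1/3)·(9) + (1/3)·(25/4) = 20/3.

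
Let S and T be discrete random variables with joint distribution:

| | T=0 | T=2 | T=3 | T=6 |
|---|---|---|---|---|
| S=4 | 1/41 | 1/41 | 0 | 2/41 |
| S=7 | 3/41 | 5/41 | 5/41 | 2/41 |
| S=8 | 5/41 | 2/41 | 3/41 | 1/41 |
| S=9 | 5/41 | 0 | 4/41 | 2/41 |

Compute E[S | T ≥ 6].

48/7

P(T ≥ 6) = 7/41.
Summing S·P(S=x,T=y) over the conditioning event gives 48/41.
E[S | T ≥ 6] = (48/41) / (7/41) = 48/7.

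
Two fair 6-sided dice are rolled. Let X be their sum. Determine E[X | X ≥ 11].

P(X ≥ 11) = 1/12.
Σ over the event: 11·1/18 + 12·1/36 = 17/18.
E[X | X ≥ 11] = (17/18) / (1/12) = 34/3.

34/3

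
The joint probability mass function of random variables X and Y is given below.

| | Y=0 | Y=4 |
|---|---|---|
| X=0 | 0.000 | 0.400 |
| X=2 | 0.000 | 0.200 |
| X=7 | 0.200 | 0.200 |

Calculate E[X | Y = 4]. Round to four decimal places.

P(Y = 4) = 0.800.
Σ X·P over the event = 0·(0.400) + 2·(0.200) + 7·(0.200) = 1.800.
E[X | Y = 4] = (1.800) / (0.800) = 2.2500.

2.2500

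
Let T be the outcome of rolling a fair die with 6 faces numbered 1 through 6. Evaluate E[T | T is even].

Given T is even, T is equally likely to be any of {2, 4, 6}.
E[T | T is even] = (2 + 4 + 6) / 3 = 4.

4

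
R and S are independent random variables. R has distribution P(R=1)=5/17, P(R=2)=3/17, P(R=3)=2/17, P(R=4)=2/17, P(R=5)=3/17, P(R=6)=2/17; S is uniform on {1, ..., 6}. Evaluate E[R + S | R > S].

P(R > S) = 35/102.
Summing (R+S)·P(x,y) over outcomes with R > S gives 81/34.
E[R + S | R > S] = (81/34) / (35/102) = 243/35.

243/35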